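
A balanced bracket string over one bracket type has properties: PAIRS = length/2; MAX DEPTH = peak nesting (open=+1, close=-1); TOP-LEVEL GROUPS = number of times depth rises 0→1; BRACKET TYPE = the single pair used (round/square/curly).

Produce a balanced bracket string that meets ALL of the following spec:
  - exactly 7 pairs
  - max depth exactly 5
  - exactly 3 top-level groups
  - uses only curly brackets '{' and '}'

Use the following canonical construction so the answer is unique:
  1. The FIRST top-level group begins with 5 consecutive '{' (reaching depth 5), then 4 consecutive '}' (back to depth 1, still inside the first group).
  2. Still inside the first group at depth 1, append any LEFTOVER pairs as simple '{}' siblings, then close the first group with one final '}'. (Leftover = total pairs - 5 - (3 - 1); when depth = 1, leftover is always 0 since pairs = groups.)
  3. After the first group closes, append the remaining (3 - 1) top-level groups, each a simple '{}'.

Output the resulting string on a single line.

Spec: pairs=7 depth=5 groups=3
Leftover pairs = 7 - 5 - (3-1) = 0
First group: deep chain of depth 5 + 0 sibling pairs
Remaining 2 groups: simple '{}' each

Answer: {{{{{}}}}}{}{}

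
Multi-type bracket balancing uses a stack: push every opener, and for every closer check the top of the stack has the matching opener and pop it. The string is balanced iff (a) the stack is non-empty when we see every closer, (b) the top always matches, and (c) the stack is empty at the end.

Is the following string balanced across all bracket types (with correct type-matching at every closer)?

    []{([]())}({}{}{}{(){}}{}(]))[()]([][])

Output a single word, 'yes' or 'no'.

Answer: no

Derivation:
pos 0: push '['; stack = [
pos 1: ']' matches '['; pop; stack = (empty)
pos 2: push '{'; stack = {
pos 3: push '('; stack = {(
pos 4: push '['; stack = {([
pos 5: ']' matches '['; pop; stack = {(
pos 6: push '('; stack = {((
pos 7: ')' matches '('; pop; stack = {(
pos 8: ')' matches '('; pop; stack = {
pos 9: '}' matches '{'; pop; stack = (empty)
pos 10: push '('; stack = (
pos 11: push '{'; stack = ({
pos 12: '}' matches '{'; pop; stack = (
pos 13: push '{'; stack = ({
pos 14: '}' matches '{'; pop; stack = (
pos 15: push '{'; stack = ({
pos 16: '}' matches '{'; pop; stack = (
pos 17: push '{'; stack = ({
pos 18: push '('; stack = ({(
pos 19: ')' matches '('; pop; stack = ({
pos 20: push '{'; stack = ({{
pos 21: '}' matches '{'; pop; stack = ({
pos 22: '}' matches '{'; pop; stack = (
pos 23: push '{'; stack = ({
pos 24: '}' matches '{'; pop; stack = (
pos 25: push '('; stack = ((
pos 26: saw closer ']' but top of stack is '(' (expected ')') → INVALID
Verdict: type mismatch at position 26: ']' closes '(' → no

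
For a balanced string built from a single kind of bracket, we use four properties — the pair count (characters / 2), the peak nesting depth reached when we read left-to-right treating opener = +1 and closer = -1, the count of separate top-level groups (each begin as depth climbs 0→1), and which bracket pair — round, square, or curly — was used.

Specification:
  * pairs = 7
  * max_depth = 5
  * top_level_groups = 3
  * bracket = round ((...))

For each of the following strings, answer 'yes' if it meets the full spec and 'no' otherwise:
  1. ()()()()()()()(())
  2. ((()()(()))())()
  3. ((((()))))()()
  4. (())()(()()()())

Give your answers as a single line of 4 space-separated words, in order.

Answer: no no yes no

Derivation:
String 1 '()()()()()()()(())': depth seq [1 0 1 0 1 0 1 0 1 0 1 0 1 0 1 2 1 0]
  -> pairs=9 depth=2 groups=8 -> no
String 2 '((()()(()))())()': depth seq [1 2 3 2 3 2 3 4 3 2 1 2 1 0 1 0]
  -> pairs=8 depth=4 groups=2 -> no
String 3 '((((()))))()()': depth seq [1 2 3 4 5 4 3 2 1 0 1 0 1 0]
  -> pairs=7 depth=5 groups=3 -> yes
String 4 '(())()(()()()())': depth seq [1 2 1 0 1 0 1 2 1 2 1 2 1 2 1 0]
  -> pairs=8 depth=2 groups=3 -> no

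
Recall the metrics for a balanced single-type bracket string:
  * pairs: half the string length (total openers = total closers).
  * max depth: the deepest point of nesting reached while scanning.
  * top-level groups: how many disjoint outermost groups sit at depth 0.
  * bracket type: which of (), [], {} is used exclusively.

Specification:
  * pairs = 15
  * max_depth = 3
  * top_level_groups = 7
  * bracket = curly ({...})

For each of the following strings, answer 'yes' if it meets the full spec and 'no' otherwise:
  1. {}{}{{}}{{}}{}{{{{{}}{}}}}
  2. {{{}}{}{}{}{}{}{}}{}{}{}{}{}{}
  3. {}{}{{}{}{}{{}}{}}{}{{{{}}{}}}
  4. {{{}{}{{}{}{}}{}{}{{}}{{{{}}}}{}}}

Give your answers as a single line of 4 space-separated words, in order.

String 1 '{}{}{{}}{{}}{}{{{{{}}{}}}}': depth seq [1 0 1 0 1 2 1 0 1 2 1 0 1 0 1 2 3 4 5 4 3 4 3 2 1 0]
  -> pairs=13 depth=5 groups=6 -> no
String 2 '{{{}}{}{}{}{}{}{}}{}{}{}{}{}{}': depth seq [1 2 3 2 1 2 1 2 1 2 1 2 1 2 1 2 1 0 1 0 1 0 1 0 1 0 1 0 1 0]
  -> pairs=15 depth=3 groups=7 -> yes
String 3 '{}{}{{}{}{}{{}}{}}{}{{{{}}{}}}': depth seq [1 0 1 0 1 2 1 2 1 2 1 2 3 2 1 2 1 0 1 0 1 2 3 4 3 2 3 2 1 0]
  -> pairs=15 depth=4 groups=5 -> no
String 4 '{{{}{}{{}{}{}}{}{}{{}}{{{{}}}}{}}}': depth seq [1 2 3 2 3 2 3 4 3 4 3 4 3 2 3 2 3 2 3 4 3 2 3 4 5 6 5 4 3 2 3 2 1 0]
  -> pairs=17 depth=6 groups=1 -> no

Answer: no yes no no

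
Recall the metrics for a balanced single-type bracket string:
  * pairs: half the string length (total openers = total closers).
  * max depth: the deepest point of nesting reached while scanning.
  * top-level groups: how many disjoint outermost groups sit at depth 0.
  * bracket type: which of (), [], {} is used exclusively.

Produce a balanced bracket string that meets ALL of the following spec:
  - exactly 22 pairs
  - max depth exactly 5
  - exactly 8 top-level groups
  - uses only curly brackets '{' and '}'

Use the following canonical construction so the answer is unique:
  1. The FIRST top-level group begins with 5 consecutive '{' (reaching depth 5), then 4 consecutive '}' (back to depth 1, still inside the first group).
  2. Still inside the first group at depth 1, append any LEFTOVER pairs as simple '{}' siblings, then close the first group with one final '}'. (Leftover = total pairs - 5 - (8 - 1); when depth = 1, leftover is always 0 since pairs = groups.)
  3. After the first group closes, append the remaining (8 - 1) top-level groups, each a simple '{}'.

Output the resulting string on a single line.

Answer: {{{{{}}}}{}{}{}{}{}{}{}{}{}{}}{}{}{}{}{}{}{}

Derivation:
Spec: pairs=22 depth=5 groups=8
Leftover pairs = 22 - 5 - (8-1) = 10
First group: deep chain of depth 5 + 10 sibling pairs
Remaining 7 groups: simple '{}' each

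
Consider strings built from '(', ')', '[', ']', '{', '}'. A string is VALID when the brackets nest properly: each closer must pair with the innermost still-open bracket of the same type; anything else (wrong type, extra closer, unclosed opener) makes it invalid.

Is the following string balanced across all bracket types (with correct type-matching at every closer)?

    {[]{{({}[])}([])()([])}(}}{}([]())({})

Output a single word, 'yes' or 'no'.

pos 0: push '{'; stack = {
pos 1: push '['; stack = {[
pos 2: ']' matches '['; pop; stack = {
pos 3: push '{'; stack = {{
pos 4: push '{'; stack = {{{
pos 5: push '('; stack = {{{(
pos 6: push '{'; stack = {{{({
pos 7: '}' matches '{'; pop; stack = {{{(
pos 8: push '['; stack = {{{([
pos 9: ']' matches '['; pop; stack = {{{(
pos 10: ')' matches '('; pop; stack = {{{
pos 11: '}' matches '{'; pop; stack = {{
pos 12: push '('; stack = {{(
pos 13: push '['; stack = {{([
pos 14: ']' matches '['; pop; stack = {{(
pos 15: ')' matches '('; pop; stack = {{
pos 16: push '('; stack = {{(
pos 17: ')' matches '('; pop; stack = {{
pos 18: push '('; stack = {{(
pos 19: push '['; stack = {{([
pos 20: ']' matches '['; pop; stack = {{(
pos 21: ')' matches '('; pop; stack = {{
pos 22: '}' matches '{'; pop; stack = {
pos 23: push '('; stack = {(
pos 24: saw closer '}' but top of stack is '(' (expected ')') → INVALID
Verdict: type mismatch at position 24: '}' closes '(' → no

Answer: no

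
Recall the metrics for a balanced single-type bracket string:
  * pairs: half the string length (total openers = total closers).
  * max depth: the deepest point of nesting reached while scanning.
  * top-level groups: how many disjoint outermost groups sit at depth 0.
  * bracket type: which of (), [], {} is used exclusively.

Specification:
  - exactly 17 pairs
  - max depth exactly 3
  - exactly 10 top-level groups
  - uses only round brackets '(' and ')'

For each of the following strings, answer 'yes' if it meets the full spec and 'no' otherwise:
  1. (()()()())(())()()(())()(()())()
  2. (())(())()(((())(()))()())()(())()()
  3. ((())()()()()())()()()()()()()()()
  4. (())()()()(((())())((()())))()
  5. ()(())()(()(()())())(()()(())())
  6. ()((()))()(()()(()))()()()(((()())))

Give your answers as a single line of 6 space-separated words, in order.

Answer: no no yes no no no

Derivation:
String 1 '(()()()())(())()()(())()(()())()': depth seq [1 2 1 2 1 2 1 2 1 0 1 2 1 0 1 0 1 0 1 2 1 0 1 0 1 2 1 2 1 0 1 0]
  -> pairs=16 depth=2 groups=8 -> no
String 2 '(())(())()(((())(()))()())()(())()()': depth seq [1 2 1 0 1 2 1 0 1 0 1 2 3 4 3 2 3 4 3 2 1 2 1 2 1 0 1 0 1 2 1 0 1 0 1 0]
  -> pairs=18 depth=4 groups=8 -> no
String 3 '((())()()()()())()()()()()()()()()': depth seq [1 2 3 2 1 2 1 2 1 2 1 2 1 2 1 0 1 0 1 0 1 0 1 0 1 0 1 0 1 0 1 0 1 0]
  -> pairs=17 depth=3 groups=10 -> yes
String 4 '(())()()()(((())())((()())))()': depth seq [1 2 1 0 1 0 1 0 1 0 1 2 3 4 3 2 3 2 1 2 3 4 3 4 3 2 1 0 1 0]
  -> pairs=15 depth=4 groups=6 -> no
String 5 '()(())()(()(()())())(()()(())())': depth seq [1 0 1 2 1 0 1 0 1 2 1 2 3 2 3 2 1 2 1 0 1 2 1 2 1 2 3 2 1 2 1 0]
  -> pairs=16 depth=3 groups=5 -> no
String 6 '()((()))()(()()(()))()()()(((()())))': depth seq [1 0 1 2 3 2 1 0 1 0 1 2 1 2 1 2 3 2 1 0 1 0 1 0 1 0 1 2 3 4 3 4 3 2 1 0]
  -> pairs=18 depth=4 groups=8 -> no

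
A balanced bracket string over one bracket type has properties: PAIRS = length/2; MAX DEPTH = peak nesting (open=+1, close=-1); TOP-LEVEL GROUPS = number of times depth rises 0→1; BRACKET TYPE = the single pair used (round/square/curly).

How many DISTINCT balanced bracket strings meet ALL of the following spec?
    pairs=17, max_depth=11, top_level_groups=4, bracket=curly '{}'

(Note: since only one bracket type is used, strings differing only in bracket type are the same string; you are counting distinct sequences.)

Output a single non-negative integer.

Answer: 10088

Derivation:
Spec: pairs=17 depth=11 groups=4
Count(depth <= 11) = 15966584
Count(depth <= 10) = 15956496
Count(depth == 11) = 15966584 - 15956496 = 10088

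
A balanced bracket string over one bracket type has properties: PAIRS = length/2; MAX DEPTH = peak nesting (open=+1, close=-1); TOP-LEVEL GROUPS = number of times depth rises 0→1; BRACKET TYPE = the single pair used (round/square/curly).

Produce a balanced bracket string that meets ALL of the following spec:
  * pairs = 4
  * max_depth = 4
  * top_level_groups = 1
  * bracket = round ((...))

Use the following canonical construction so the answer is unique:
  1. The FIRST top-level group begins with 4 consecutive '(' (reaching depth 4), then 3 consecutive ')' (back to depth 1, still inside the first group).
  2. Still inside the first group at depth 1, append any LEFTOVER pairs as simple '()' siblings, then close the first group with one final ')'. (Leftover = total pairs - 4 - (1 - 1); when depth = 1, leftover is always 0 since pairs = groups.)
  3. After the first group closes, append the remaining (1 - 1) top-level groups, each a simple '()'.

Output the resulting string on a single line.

Answer: (((())))

Derivation:
Spec: pairs=4 depth=4 groups=1
Leftover pairs = 4 - 4 - (1-1) = 0
First group: deep chain of depth 4 + 0 sibling pairs
Remaining 0 groups: simple '()' each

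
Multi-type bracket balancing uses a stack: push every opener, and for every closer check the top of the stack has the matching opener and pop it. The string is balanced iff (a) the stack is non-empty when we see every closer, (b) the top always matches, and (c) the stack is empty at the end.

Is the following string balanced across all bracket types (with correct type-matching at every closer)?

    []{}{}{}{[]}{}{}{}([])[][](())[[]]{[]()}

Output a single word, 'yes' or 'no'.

Answer: yes

Derivation:
pos 0: push '['; stack = [
pos 1: ']' matches '['; pop; stack = (empty)
pos 2: push '{'; stack = {
pos 3: '}' matches '{'; pop; stack = (empty)
pos 4: push '{'; stack = {
pos 5: '}' matches '{'; pop; stack = (empty)
pos 6: push '{'; stack = {
pos 7: '}' matches '{'; pop; stack = (empty)
pos 8: push '{'; stack = {
pos 9: push '['; stack = {[
pos 10: ']' matches '['; pop; stack = {
pos 11: '}' matches '{'; pop; stack = (empty)
pos 12: push '{'; stack = {
pos 13: '}' matches '{'; pop; stack = (empty)
pos 14: push '{'; stack = {
pos 15: '}' matches '{'; pop; stack = (empty)
pos 16: push '{'; stack = {
pos 17: '}' matches '{'; pop; stack = (empty)
pos 18: push '('; stack = (
pos 19: push '['; stack = ([
pos 20: ']' matches '['; pop; stack = (
pos 21: ')' matches '('; pop; stack = (empty)
pos 22: push '['; stack = [
pos 23: ']' matches '['; pop; stack = (empty)
pos 24: push '['; stack = [
pos 25: ']' matches '['; pop; stack = (empty)
pos 26: push '('; stack = (
pos 27: push '('; stack = ((
pos 28: ')' matches '('; pop; stack = (
pos 29: ')' matches '('; pop; stack = (empty)
pos 30: push '['; stack = [
pos 31: push '['; stack = [[
pos 32: ']' matches '['; pop; stack = [
pos 33: ']' matches '['; pop; stack = (empty)
pos 34: push '{'; stack = {
pos 35: push '['; stack = {[
pos 36: ']' matches '['; pop; stack = {
pos 37: push '('; stack = {(
pos 38: ')' matches '('; pop; stack = {
pos 39: '}' matches '{'; pop; stack = (empty)
end: stack empty → VALID
Verdict: properly nested → yes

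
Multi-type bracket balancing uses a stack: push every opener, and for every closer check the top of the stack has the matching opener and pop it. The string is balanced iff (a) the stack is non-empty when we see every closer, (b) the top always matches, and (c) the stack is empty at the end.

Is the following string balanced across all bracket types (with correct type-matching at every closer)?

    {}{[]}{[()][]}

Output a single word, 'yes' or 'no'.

pos 0: push '{'; stack = {
pos 1: '}' matches '{'; pop; stack = (empty)
pos 2: push '{'; stack = {
pos 3: push '['; stack = {[
pos 4: ']' matches '['; pop; stack = {
pos 5: '}' matches '{'; pop; stack = (empty)
pos 6: push '{'; stack = {
pos 7: push '['; stack = {[
pos 8: push '('; stack = {[(
pos 9: ')' matches '('; pop; stack = {[
pos 10: ']' matches '['; pop; stack = {
pos 11: push '['; stack = {[
pos 12: ']' matches '['; pop; stack = {
pos 13: '}' matches '{'; pop; stack = (empty)
end: stack empty → VALID
Verdict: properly nested → yes

Answer: yes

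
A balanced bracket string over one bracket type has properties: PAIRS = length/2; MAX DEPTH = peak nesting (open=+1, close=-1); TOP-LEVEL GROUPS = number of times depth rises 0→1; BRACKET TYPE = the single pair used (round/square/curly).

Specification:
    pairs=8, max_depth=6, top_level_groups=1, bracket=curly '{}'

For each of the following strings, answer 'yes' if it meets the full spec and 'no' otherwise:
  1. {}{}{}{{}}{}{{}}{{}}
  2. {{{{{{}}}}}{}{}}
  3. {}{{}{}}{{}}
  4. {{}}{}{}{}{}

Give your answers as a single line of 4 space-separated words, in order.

Answer: no yes no no

Derivation:
String 1 '{}{}{}{{}}{}{{}}{{}}': depth seq [1 0 1 0 1 0 1 2 1 0 1 0 1 2 1 0 1 2 1 0]
  -> pairs=10 depth=2 groups=7 -> no
String 2 '{{{{{{}}}}}{}{}}': depth seq [1 2 3 4 5 6 5 4 3 2 1 2 1 2 1 0]
  -> pairs=8 depth=6 groups=1 -> yes
String 3 '{}{{}{}}{{}}': depth seq [1 0 1 2 1 2 1 0 1 2 1 0]
  -> pairs=6 depth=2 groups=3 -> no
String 4 '{{}}{}{}{}{}': depth seq [1 2 1 0 1 0 1 0 1 0 1 0]
  -> pairs=6 depth=2 groups=5 -> no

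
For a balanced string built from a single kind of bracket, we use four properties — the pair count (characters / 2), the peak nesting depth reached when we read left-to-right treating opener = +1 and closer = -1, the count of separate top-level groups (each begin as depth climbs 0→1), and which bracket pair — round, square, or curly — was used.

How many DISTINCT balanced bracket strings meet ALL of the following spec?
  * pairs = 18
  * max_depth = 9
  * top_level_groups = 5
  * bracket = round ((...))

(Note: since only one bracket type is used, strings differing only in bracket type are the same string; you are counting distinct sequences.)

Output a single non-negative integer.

Spec: pairs=18 depth=9 groups=5
Count(depth <= 9) = 33168025
Count(depth <= 8) = 32807845
Count(depth == 9) = 33168025 - 32807845 = 360180

Answer: 360180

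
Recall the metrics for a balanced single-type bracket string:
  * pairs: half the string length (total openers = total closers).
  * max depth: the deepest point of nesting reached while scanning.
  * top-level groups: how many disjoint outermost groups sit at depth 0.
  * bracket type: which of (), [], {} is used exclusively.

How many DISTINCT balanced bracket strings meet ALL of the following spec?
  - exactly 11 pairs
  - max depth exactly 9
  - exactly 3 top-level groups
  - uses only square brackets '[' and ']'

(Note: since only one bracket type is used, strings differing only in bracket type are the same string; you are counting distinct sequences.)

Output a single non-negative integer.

Spec: pairs=11 depth=9 groups=3
Count(depth <= 9) = 11934
Count(depth <= 8) = 11931
Count(depth == 9) = 11934 - 11931 = 3

Answer: 3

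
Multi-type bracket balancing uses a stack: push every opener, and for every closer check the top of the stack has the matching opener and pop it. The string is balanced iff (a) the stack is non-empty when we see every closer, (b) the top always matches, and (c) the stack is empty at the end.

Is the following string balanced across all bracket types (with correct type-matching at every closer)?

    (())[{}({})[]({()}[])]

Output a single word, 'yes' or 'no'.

pos 0: push '('; stack = (
pos 1: push '('; stack = ((
pos 2: ')' matches '('; pop; stack = (
pos 3: ')' matches '('; pop; stack = (empty)
pos 4: push '['; stack = [
pos 5: push '{'; stack = [{
pos 6: '}' matches '{'; pop; stack = [
pos 7: push '('; stack = [(
pos 8: push '{'; stack = [({
pos 9: '}' matches '{'; pop; stack = [(
pos 10: ')' matches '('; pop; stack = [
pos 11: push '['; stack = [[
pos 12: ']' matches '['; pop; stack = [
pos 13: push '('; stack = [(
pos 14: push '{'; stack = [({
pos 15: push '('; stack = [({(
pos 16: ')' matches '('; pop; stack = [({
pos 17: '}' matches '{'; pop; stack = [(
pos 18: push '['; stack = [([
pos 19: ']' matches '['; pop; stack = [(
pos 20: ')' matches '('; pop; stack = [
pos 21: ']' matches '['; pop; stack = (empty)
end: stack empty → VALID
Verdict: properly nested → yes

Answer: yes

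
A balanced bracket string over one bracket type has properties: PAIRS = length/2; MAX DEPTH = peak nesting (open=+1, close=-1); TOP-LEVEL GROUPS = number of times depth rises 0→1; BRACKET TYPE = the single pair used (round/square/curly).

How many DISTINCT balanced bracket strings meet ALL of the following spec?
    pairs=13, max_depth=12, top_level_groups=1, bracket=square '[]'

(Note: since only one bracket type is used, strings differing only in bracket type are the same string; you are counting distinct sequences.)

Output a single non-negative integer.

Spec: pairs=13 depth=12 groups=1
Count(depth <= 12) = 208011
Count(depth <= 11) = 207990
Count(depth == 12) = 208011 - 207990 = 21

Answer: 21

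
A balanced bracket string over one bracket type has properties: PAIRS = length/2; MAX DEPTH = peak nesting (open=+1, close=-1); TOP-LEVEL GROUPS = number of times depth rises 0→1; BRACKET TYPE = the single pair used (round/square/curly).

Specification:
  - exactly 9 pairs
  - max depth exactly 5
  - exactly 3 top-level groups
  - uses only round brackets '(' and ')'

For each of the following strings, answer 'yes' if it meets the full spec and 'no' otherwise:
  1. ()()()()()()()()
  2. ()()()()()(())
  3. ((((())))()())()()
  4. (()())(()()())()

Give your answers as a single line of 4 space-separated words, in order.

String 1 '()()()()()()()()': depth seq [1 0 1 0 1 0 1 0 1 0 1 0 1 0 1 0]
  -> pairs=8 depth=1 groups=8 -> no
String 2 '()()()()()(())': depth seq [1 0 1 0 1 0 1 0 1 0 1 2 1 0]
  -> pairs=7 depth=2 groups=6 -> no
String 3 '((((())))()())()()': depth seq [1 2 3 4 5 4 3 2 1 2 1 2 1 0 1 0 1 0]
  -> pairs=9 depth=5 groups=3 -> yes
String 4 '(()())(()()())()': depth seq [1 2 1 2 1 0 1 2 1 2 1 2 1 0 1 0]
  -> pairs=8 depth=2 groups=3 -> no

Answer: no no yes no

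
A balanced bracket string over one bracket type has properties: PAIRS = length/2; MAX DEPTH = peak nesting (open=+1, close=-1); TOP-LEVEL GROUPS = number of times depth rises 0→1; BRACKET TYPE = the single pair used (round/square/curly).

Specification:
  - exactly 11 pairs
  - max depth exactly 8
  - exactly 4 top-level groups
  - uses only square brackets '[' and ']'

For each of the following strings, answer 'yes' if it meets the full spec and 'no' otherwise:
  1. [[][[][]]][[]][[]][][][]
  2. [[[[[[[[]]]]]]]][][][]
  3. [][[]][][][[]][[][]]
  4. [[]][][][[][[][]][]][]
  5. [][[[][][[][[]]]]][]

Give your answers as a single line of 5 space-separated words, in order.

String 1 '[[][[][]]][[]][[]][][][]': depth seq [1 2 1 2 3 2 3 2 1 0 1 2 1 0 1 2 1 0 1 0 1 0 1 0]
  -> pairs=12 depth=3 groups=6 -> no
String 2 '[[[[[[[[]]]]]]]][][][]': depth seq [1 2 3 4 5 6 7 8 7 6 5 4 3 2 1 0 1 0 1 0 1 0]
  -> pairs=11 depth=8 groups=4 -> yes
String 3 '[][[]][][][[]][[][]]': depth seq [1 0 1 2 1 0 1 0 1 0 1 2 1 0 1 2 1 2 1 0]
  -> pairs=10 depth=2 groups=6 -> no
String 4 '[[]][][][[][[][]][]][]': depth seq [1 2 1 0 1 0 1 0 1 2 1 2 3 2 3 2 1 2 1 0 1 0]
  -> pairs=11 depth=3 groups=5 -> no
String 5 '[][[[][][[][[]]]]][]': depth seq [1 0 1 2 3 2 3 2 3 4 3 4 5 4 3 2 1 0 1 0]
  -> pairs=10 depth=5 groups=3 -> no

Answer: no yes no no no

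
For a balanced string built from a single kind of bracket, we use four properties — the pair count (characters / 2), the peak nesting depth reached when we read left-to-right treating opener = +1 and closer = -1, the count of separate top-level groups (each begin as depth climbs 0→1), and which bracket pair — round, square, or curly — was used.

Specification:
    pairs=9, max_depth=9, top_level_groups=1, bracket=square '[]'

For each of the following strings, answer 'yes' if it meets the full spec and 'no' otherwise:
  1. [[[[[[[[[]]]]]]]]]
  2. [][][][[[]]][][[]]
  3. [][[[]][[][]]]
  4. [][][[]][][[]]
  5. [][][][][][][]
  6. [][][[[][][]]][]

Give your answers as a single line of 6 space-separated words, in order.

String 1 '[[[[[[[[[]]]]]]]]]': depth seq [1 2 3 4 5 6 7 8 9 8 7 6 5 4 3 2 1 0]
  -> pairs=9 depth=9 groups=1 -> yes
String 2 '[][][][[[]]][][[]]': depth seq [1 0 1 0 1 0 1 2 3 2 1 0 1 0 1 2 1 0]
  -> pairs=9 depth=3 groups=6 -> no
String 3 '[][[[]][[][]]]': depth seq [1 0 1 2 3 2 1 2 3 2 3 2 1 0]
  -> pairs=7 depth=3 groups=2 -> no
String 4 '[][][[]][][[]]': depth seq [1 0 1 0 1 2 1 0 1 0 1 2 1 0]
  -> pairs=7 depth=2 groups=5 -> no
String 5 '[][][][][][][]': depth seq [1 0 1 0 1 0 1 0 1 0 1 0 1 0]
  -> pairs=7 depth=1 groups=7 -> no
String 6 '[][][[[][][]]][]': depth seq [1 0 1 0 1 2 3 2 3 2 3 2 1 0 1 0]
  -> pairs=8 depth=3 groups=4 -> no

Answer: yes no no no no no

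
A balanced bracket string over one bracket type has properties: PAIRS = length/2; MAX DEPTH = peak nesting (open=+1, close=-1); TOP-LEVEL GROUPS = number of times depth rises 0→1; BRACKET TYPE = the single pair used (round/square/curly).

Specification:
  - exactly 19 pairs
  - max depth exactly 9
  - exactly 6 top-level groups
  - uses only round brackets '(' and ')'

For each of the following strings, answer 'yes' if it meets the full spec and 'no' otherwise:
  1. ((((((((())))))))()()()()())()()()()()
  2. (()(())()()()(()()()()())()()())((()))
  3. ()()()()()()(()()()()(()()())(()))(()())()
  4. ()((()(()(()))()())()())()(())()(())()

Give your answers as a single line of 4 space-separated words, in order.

String 1 '((((((((())))))))()()()()())()()()()()': depth seq [1 2 3 4 5 6 7 8 9 8 7 6 5 4 3 2 1 2 1 2 1 2 1 2 1 2 1 0 1 0 1 0 1 0 1 0 1 0]
  -> pairs=19 depth=9 groups=6 -> yes
String 2 '(()(())()()()(()()()()())()()())((()))': depth seq [1 2 1 2 3 2 1 2 1 2 1 2 1 2 3 2 3 2 3 2 3 2 3 2 1 2 1 2 1 2 1 0 1 2 3 2 1 0]
  -> pairs=19 depth=3 groups=2 -> no
String 3 '()()()()()()(()()()()(()()())(()))(()())()': depth seq [1 0 1 0 1 0 1 0 1 0 1 0 1 2 1 2 1 2 1 2 1 2 3 2 3 2 3 2 1 2 3 2 1 0 1 2 1 2 1 0 1 0]
  -> pairs=21 depth=3 groups=9 -> no
String 4 '()((()(()(()))()())()())()(())()(())()': depth seq [1 0 1 2 3 2 3 4 3 4 5 4 3 2 3 2 3 2 1 2 1 2 1 0 1 0 1 2 1 0 1 0 1 2 1 0 1 0]
  -> pairs=19 depth=5 groups=7 -> no

Answer: yes no no no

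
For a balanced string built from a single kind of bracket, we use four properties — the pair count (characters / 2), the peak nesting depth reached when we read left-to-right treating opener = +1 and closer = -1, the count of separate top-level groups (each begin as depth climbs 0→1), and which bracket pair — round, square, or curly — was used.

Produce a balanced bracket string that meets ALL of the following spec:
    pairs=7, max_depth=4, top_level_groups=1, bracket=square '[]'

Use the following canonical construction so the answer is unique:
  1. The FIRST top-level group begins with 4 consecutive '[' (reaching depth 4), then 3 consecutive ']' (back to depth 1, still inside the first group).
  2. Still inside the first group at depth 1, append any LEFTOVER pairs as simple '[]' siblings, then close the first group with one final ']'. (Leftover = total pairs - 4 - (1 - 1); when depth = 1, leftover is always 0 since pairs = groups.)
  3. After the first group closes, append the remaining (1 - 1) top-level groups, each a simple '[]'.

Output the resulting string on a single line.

Spec: pairs=7 depth=4 groups=1
Leftover pairs = 7 - 4 - (1-1) = 3
First group: deep chain of depth 4 + 3 sibling pairs
Remaining 0 groups: simple '[]' each

Answer: [[[[]]][][][]]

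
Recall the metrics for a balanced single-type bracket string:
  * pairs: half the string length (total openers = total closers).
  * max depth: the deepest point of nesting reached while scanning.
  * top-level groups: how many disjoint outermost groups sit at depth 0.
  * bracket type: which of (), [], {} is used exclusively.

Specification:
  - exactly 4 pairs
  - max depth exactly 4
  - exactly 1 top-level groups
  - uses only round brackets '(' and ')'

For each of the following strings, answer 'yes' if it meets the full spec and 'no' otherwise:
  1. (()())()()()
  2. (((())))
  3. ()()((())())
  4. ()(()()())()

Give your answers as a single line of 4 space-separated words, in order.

Answer: no yes no no

Derivation:
String 1 '(()())()()()': depth seq [1 2 1 2 1 0 1 0 1 0 1 0]
  -> pairs=6 depth=2 groups=4 -> no
String 2 '(((())))': depth seq [1 2 3 4 3 2 1 0]
  -> pairs=4 depth=4 groups=1 -> yes
String 3 '()()((())())': depth seq [1 0 1 0 1 2 3 2 1 2 1 0]
  -> pairs=6 depth=3 groups=3 -> no
String 4 '()(()()())()': depth seq [1 0 1 2 1 2 1 2 1 0 1 0]
  -> pairs=6 depth=2 groups=3 -> no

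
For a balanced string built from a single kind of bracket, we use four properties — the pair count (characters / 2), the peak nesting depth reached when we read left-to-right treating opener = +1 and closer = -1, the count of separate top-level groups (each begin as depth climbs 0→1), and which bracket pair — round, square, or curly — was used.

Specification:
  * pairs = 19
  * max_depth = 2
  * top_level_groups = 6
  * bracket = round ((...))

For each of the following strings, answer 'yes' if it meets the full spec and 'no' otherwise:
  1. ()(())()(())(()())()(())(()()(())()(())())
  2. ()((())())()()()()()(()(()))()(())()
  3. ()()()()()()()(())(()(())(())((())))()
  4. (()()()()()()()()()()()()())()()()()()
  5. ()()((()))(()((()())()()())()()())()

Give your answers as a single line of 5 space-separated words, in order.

String 1 '()(())()(())(()())()(())(()()(())()(())())': depth seq [1 0 1 2 1 0 1 0 1 2 1 0 1 2 1 2 1 0 1 0 1 2 1 0 1 2 1 2 1 2 3 2 1 2 1 2 3 2 1 2 1 0]
  -> pairs=21 depth=3 groups=8 -> no
String 2 '()((())())()()()()()(()(()))()(())()': depth seq [1 0 1 2 3 2 1 2 1 0 1 0 1 0 1 0 1 0 1 0 1 2 1 2 3 2 1 0 1 0 1 2 1 0 1 0]
  -> pairs=18 depth=3 groups=11 -> no
String 3 '()()()()()()()(())(()(())(())((())))()': depth seq [1 0 1 0 1 0 1 0 1 0 1 0 1 0 1 2 1 0 1 2 1 2 3 2 1 2 3 2 1 2 3 4 3 2 1 0 1 0]
  -> pairs=19 depth=4 groups=10 -> no
String 4 '(()()()()()()()()()()()()())()()()()()': depth seq [1 2 1 2 1 2 1 2 1 2 1 2 1 2 1 2 1 2 1 2 1 2 1 2 1 2 1 0 1 0 1 0 1 0 1 0 1 0]
  -> pairs=19 depth=2 groups=6 -> yes
String 5 '()()((()))(()((()())()()())()()())()': depth seq [1 0 1 0 1 2 3 2 1 0 1 2 1 2 3 4 3 4 3 2 3 2 3 2 3 2 1 2 1 2 1 2 1 0 1 0]
  -> pairs=18 depth=4 groups=5 -> no

Answer: no no no yes no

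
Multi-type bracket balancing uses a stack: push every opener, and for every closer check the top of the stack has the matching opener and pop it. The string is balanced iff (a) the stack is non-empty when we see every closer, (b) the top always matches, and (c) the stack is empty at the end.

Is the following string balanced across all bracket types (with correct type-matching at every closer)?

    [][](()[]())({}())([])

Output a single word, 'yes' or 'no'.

Answer: yes

Derivation:
pos 0: push '['; stack = [
pos 1: ']' matches '['; pop; stack = (empty)
pos 2: push '['; stack = [
pos 3: ']' matches '['; pop; stack = (empty)
pos 4: push '('; stack = (
pos 5: push '('; stack = ((
pos 6: ')' matches '('; pop; stack = (
pos 7: push '['; stack = ([
pos 8: ']' matches '['; pop; stack = (
pos 9: push '('; stack = ((
pos 10: ')' matches '('; pop; stack = (
pos 11: ')' matches '('; pop; stack = (empty)
pos 12: push '('; stack = (
pos 13: push '{'; stack = ({
pos 14: '}' matches '{'; pop; stack = (
pos 15: push '('; stack = ((
pos 16: ')' matches '('; pop; stack = (
pos 17: ')' matches '('; pop; stack = (empty)
pos 18: push '('; stack = (
pos 19: push '['; stack = ([
pos 20: ']' matches '['; pop; stack = (
pos 21: ')' matches '('; pop; stack = (empty)
end: stack empty → VALID
Verdict: properly nested → yes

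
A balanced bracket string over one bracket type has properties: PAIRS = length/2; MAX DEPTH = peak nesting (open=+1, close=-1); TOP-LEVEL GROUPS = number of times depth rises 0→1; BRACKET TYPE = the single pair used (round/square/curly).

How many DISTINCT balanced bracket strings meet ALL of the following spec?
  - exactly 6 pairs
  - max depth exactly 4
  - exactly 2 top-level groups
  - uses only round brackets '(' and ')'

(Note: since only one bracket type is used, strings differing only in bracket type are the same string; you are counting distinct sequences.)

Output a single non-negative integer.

Spec: pairs=6 depth=4 groups=2
Count(depth <= 4) = 40
Count(depth <= 3) = 28
Count(depth == 4) = 40 - 28 = 12

Answer: 12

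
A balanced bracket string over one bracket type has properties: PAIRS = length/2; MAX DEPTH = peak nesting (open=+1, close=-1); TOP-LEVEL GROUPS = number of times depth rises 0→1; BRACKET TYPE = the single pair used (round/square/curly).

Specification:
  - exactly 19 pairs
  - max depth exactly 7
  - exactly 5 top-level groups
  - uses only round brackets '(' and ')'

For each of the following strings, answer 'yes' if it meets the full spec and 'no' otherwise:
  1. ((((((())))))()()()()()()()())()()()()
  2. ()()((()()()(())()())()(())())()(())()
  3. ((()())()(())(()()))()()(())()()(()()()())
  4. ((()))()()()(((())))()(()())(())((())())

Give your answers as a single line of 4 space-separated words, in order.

Answer: yes no no no

Derivation:
String 1 '((((((())))))()()()()()()()())()()()()': depth seq [1 2 3 4 5 6 7 6 5 4 3 2 1 2 1 2 1 2 1 2 1 2 1 2 1 2 1 2 1 0 1 0 1 0 1 0 1 0]
  -> pairs=19 depth=7 groups=5 -> yes
String 2 '()()((()()()(())()())()(())())()(())()': depth seq [1 0 1 0 1 2 3 2 3 2 3 2 3 4 3 2 3 2 3 2 1 2 1 2 3 2 1 2 1 0 1 0 1 2 1 0 1 0]
  -> pairs=19 depth=4 groups=6 -> no
String 3 '((()())()(())(()()))()()(())()()(()()()())': depth seq [1 2 3 2 3 2 1 2 1 2 3 2 1 2 3 2 3 2 1 0 1 0 1 0 1 2 1 0 1 0 1 0 1 2 1 2 1 2 1 2 1 0]
  -> pairs=21 depth=3 groups=7 -> no
String 4 '((()))()()()(((())))()(()())(())((())())': depth seq [1 2 3 2 1 0 1 0 1 0 1 0 1 2 3 4 3 2 1 0 1 0 1 2 1 2 1 0 1 2 1 0 1 2 3 2 1 2 1 0]
  -> pairs=20 depth=4 groups=9 -> no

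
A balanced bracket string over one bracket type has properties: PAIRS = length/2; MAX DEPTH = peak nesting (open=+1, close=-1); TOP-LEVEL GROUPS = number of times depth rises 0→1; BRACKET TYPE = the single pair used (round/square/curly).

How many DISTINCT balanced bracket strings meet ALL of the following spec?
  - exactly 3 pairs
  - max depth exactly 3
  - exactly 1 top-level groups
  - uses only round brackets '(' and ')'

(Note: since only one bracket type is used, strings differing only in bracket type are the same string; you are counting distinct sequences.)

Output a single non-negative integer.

Spec: pairs=3 depth=3 groups=1
Count(depth <= 3) = 2
Count(depth <= 2) = 1
Count(depth == 3) = 2 - 1 = 1

Answer: 1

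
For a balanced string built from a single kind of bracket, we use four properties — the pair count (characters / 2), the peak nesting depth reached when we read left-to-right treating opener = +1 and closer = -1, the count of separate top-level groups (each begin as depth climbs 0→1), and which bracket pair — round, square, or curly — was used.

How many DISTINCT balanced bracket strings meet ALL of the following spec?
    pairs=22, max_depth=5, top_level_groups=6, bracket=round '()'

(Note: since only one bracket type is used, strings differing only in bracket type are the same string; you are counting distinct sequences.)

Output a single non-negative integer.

Spec: pairs=22 depth=5 groups=6
Count(depth <= 5) = 1831403688
Count(depth <= 4) = 743408658
Count(depth == 5) = 1831403688 - 743408658 = 1087995030

Answer: 1087995030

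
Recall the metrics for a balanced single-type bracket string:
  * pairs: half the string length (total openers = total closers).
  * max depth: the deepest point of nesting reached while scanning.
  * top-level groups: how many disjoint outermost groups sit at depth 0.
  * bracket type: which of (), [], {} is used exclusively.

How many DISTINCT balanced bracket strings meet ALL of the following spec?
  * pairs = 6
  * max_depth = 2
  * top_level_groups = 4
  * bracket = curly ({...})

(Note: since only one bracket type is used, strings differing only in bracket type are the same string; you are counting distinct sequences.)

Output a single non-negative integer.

Answer: 10

Derivation:
Spec: pairs=6 depth=2 groups=4
Count(depth <= 2) = 10
Count(depth <= 1) = 0
Count(depth == 2) = 10 - 0 = 10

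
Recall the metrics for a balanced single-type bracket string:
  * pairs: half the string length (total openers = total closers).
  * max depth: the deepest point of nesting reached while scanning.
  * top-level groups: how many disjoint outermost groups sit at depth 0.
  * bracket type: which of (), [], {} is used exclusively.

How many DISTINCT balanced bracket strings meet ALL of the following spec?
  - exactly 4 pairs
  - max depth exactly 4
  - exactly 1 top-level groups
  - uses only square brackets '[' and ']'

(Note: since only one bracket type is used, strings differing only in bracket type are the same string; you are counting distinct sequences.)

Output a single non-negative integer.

Spec: pairs=4 depth=4 groups=1
Count(depth <= 4) = 5
Count(depth <= 3) = 4
Count(depth == 4) = 5 - 4 = 1

Answer: 1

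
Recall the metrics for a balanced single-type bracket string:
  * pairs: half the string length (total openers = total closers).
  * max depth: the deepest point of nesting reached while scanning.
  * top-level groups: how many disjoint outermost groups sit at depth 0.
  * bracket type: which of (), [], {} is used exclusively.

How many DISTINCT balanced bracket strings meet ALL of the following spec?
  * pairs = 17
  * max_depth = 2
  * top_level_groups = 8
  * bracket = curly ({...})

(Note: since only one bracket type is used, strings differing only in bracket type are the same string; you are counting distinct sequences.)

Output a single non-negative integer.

Spec: pairs=17 depth=2 groups=8
Count(depth <= 2) = 11440
Count(depth <= 1) = 0
Count(depth == 2) = 11440 - 0 = 11440

Answer: 11440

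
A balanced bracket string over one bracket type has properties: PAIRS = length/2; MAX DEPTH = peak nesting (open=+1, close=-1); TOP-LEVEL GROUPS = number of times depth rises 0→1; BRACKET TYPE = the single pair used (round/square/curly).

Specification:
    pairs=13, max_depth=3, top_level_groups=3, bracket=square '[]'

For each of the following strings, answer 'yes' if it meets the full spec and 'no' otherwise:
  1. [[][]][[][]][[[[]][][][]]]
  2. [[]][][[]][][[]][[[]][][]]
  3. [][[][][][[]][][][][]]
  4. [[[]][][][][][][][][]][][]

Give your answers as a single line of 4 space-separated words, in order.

String 1 '[[][]][[][]][[[[]][][][]]]': depth seq [1 2 1 2 1 0 1 2 1 2 1 0 1 2 3 4 3 2 3 2 3 2 3 2 1 0]
  -> pairs=13 depth=4 groups=3 -> no
String 2 '[[]][][[]][][[]][[[]][][]]': depth seq [1 2 1 0 1 0 1 2 1 0 1 0 1 2 1 0 1 2 3 2 1 2 1 2 1 0]
  -> pairs=13 depth=3 groups=6 -> no
String 3 '[][[][][][[]][][][][]]': depth seq [1 0 1 2 1 2 1 2 1 2 3 2 1 2 1 2 1 2 1 2 1 0]
  -> pairs=11 depth=3 groups=2 -> no
String 4 '[[[]][][][][][][][][]][][]': depth seq [1 2 3 2 1 2 1 2 1 2 1 2 1 2 1 2 1 2 1 2 1 0 1 0 1 0]
  -> pairs=13 depth=3 groups=3 -> yes

Answer: no no no yes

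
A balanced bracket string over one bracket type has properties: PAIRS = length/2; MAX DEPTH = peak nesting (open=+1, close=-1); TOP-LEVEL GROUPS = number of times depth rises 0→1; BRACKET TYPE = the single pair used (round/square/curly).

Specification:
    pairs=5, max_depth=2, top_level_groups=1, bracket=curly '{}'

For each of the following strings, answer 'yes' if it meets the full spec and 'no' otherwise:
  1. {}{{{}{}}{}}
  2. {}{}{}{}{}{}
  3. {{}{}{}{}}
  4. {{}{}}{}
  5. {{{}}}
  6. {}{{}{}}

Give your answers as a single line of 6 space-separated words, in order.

String 1 '{}{{{}{}}{}}': depth seq [1 0 1 2 3 2 3 2 1 2 1 0]
  -> pairs=6 depth=3 groups=2 -> no
String 2 '{}{}{}{}{}{}': depth seq [1 0 1 0 1 0 1 0 1 0 1 0]
  -> pairs=6 depth=1 groups=6 -> no
String 3 '{{}{}{}{}}': depth seq [1 2 1 2 1 2 1 2 1 0]
  -> pairs=5 depth=2 groups=1 -> yes
String 4 '{{}{}}{}': depth seq [1 2 1 2 1 0 1 0]
  -> pairs=4 depth=2 groups=2 -> no
String 5 '{{{}}}': depth seq [1 2 3 2 1 0]
  -> pairs=3 depth=3 groups=1 -> no
String 6 '{}{{}{}}': depth seq [1 0 1 2 1 2 1 0]
  -> pairs=4 depth=2 groups=2 -> no

Answer: no no yes no no no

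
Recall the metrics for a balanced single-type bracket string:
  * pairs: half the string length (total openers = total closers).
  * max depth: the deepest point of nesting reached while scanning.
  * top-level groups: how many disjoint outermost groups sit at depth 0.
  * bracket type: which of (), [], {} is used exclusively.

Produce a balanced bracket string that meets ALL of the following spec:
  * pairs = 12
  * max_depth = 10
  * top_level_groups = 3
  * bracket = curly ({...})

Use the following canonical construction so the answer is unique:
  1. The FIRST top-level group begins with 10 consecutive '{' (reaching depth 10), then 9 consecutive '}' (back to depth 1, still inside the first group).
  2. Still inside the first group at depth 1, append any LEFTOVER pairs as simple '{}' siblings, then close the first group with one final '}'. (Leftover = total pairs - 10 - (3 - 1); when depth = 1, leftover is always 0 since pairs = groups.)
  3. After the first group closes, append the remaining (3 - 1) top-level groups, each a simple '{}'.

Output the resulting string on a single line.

Spec: pairs=12 depth=10 groups=3
Leftover pairs = 12 - 10 - (3-1) = 0
First group: deep chain of depth 10 + 0 sibling pairs
Remaining 2 groups: simple '{}' each

Answer: {{{{{{{{{{}}}}}}}}}}{}{}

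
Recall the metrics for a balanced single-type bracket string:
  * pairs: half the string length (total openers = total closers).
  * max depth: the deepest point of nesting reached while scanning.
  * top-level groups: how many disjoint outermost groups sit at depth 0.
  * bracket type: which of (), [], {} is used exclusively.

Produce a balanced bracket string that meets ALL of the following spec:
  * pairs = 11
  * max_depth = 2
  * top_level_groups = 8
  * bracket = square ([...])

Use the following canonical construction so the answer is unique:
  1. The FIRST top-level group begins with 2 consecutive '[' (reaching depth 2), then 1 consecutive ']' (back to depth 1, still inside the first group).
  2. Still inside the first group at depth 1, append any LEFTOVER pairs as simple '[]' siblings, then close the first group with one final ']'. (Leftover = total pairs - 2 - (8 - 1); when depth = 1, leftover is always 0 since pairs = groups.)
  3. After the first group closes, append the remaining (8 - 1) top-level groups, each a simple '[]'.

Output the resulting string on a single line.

Spec: pairs=11 depth=2 groups=8
Leftover pairs = 11 - 2 - (8-1) = 2
First group: deep chain of depth 2 + 2 sibling pairs
Remaining 7 groups: simple '[]' each

Answer: [[][][]][][][][][][][]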